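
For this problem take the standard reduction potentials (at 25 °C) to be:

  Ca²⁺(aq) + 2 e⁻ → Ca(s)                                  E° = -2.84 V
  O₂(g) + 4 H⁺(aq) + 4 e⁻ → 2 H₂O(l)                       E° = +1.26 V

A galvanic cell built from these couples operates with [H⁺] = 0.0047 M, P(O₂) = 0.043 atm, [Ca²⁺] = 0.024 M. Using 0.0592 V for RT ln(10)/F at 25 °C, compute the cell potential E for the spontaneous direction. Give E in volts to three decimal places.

+3.990 V

O₂/H₂O is the cathode (higher E°), Ca²⁺/Ca the anode: E°cell = +1.26 − (-2.84) = +4.10 V, n = 4.
Overall: O₂(g) + 4 H⁺(aq) + 2 Ca(s) → 2 H₂O(l) + 2 Ca²⁺(aq)
Q = [Ca²⁺]^2 / (P(O₂)·[H⁺]^4); log Q = 7.439.
E = E° − (0.0592/n) log Q = +4.10 − (0.0592/4)(7.439) = +3.990 V.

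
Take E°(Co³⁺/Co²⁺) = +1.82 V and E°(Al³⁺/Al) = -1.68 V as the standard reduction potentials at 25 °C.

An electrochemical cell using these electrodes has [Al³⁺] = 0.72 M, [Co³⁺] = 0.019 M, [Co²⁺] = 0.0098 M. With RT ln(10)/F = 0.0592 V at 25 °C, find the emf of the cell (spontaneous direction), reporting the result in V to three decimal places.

Co³⁺/Co²⁺ is the cathode (higher E°), Al³⁺/Al the anode: E°cell = +1.82 − (-1.68) = +3.50 V, n = 3.
Overall: 3 Co³⁺(aq) + Al(s) → 3 Co²⁺(aq) + Al³⁺(aq)
Q = [Co²⁺]^3·[Al³⁺] / ([Co³⁺]^3); log Q = -1.005.
E = E° − (0.0592/n) log Q = +3.50 − (0.0592/3)(-1.005) = +3.520 V.

+3.520 V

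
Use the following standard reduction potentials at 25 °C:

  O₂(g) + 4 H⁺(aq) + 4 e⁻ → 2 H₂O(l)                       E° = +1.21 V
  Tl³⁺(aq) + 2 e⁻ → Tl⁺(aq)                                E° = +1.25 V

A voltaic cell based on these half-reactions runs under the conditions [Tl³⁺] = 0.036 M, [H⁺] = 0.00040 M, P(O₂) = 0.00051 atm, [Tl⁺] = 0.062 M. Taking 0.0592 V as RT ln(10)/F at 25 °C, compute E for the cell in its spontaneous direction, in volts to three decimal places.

Tl³⁺/Tl⁺ is the cathode (higher E°), O₂/H₂O the anode: E°cell = +1.25 − (+1.21) = +0.04 V, n = 4.
Overall: 2 Tl³⁺(aq) + 2 H₂O(l) → 2 Tl⁺(aq) + O₂(g) + 4 H⁺(aq)
Q = [Tl⁺]^2·P(O₂)·[H⁺]^4 / ([Tl³⁺]^2); log Q = -16.412.
E = E° − (0.0592/n) log Q = +0.04 − (0.0592/4)(-16.412) = +0.283 V.

+0.283 V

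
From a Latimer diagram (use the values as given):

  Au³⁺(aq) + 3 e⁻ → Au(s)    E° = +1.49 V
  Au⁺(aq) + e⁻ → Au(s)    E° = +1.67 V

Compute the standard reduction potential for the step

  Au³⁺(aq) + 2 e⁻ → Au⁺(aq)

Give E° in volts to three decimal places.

Sequential free energies add, so n₃E°₃ = n₁E°₁ + n₂E°₂.
With n₃ = 3, and the known step contributing 1×(+1.67) V, the unknown satisfies 2·E° = 3×(+1.49) − 1×(+1.67) = +2.800.
E° = +2.800 / 2 = +1.400 V.

+1.400 V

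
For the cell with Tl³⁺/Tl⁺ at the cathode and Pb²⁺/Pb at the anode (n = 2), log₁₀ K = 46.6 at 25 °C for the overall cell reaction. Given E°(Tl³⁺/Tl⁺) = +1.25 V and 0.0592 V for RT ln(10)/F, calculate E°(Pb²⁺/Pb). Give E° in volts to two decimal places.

-0.13 V

E°cell = (0.0592/n)·log K = (0.0592/2)(46.6) = +1.379 V.
Since Tl³⁺/Tl⁺ is the cathode and Pb²⁺/Pb the anode, E°cell = E°(Tl³⁺/Tl⁺) − E°(Pb²⁺/Pb).
So E°(Pb²⁺/Pb) = E°(Tl³⁺/Tl⁺) − E°cell = (+1.25) − (+1.379) = -0.13 V.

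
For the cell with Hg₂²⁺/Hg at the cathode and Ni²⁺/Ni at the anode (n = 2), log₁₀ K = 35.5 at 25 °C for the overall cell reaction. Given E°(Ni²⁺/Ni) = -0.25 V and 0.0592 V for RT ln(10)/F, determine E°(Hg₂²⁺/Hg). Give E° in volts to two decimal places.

E°cell = (0.0592/n)·log K = (0.0592/2)(35.5) = +1.051 V.
Since Hg₂²⁺/Hg is the cathode and Ni²⁺/Ni the anode, E°cell = E°(Hg₂²⁺/Hg) − E°(Ni²⁺/Ni).
So E°(Hg₂²⁺/Hg) = E°cell + E°(Ni²⁺/Ni) = +1.051 + (-0.25) = +0.80 V.

+0.80 V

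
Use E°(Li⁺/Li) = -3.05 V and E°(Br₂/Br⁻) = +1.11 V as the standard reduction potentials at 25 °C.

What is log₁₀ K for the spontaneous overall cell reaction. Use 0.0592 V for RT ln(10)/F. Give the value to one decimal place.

140.5

Cathode: Br₂/Br⁻; anode: Li⁺/Li. E°cell = +4.16 V, n = 2.
log K = nE°cell / 0.0592 = (2)(+4.16) / 0.0592 = 140.5.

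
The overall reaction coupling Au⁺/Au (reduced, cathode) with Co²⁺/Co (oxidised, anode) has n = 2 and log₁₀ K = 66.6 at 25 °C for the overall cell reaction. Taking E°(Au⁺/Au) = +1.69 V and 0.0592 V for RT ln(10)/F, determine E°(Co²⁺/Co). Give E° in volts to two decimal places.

-0.28 V

E°cell = (0.0592/n)·log K = (0.0592/2)(66.6) = +1.971 V.
Since Au⁺/Au is the cathode and Co²⁺/Co the anode, E°cell = E°(Au⁺/Au) − E°(Co²⁺/Co).
So E°(Co²⁺/Co) = E°(Au⁺/Au) − E°cell = (+1.69) − (+1.971) = -0.28 V.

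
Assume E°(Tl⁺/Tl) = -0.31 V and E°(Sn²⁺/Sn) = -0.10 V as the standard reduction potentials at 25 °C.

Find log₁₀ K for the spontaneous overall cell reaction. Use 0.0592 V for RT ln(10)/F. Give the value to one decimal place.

7.1

Cathode: Sn²⁺/Sn; anode: Tl⁺/Tl. E°cell = +0.21 V, n = 2.
log K = nE°cell / 0.0592 = (2)(+0.21) / 0.0592 = 7.1.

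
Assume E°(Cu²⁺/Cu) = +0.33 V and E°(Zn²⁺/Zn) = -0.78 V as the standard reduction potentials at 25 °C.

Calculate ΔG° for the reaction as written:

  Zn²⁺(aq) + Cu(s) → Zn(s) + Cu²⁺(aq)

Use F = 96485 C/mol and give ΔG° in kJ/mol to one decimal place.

+214.2 kJ/mol

As written, Zn²⁺/Zn is reduced (cathode) and Cu²⁺/Cu is oxidised (anode), so E°cell = (-0.78) − (+0.33) = -1.11 V.
Balancing electrons gives n = 2.
ΔG° = −nFE° = −(2)(96485)(-1.11) = 214,197 J = +214.2 kJ/mol.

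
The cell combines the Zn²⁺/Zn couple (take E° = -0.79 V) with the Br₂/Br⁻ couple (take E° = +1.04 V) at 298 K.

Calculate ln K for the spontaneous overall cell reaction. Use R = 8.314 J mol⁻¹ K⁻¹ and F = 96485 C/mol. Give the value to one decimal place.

142.5

Cathode: Br₂/Br⁻; anode: Zn²⁺/Zn. E°cell = (+1.04) − (-0.79) = +1.83 V, with n = 2.
ΔG° = −nFE° = −RT ln K, so ln K = nFE°/(RT) = (2)(96485)(+1.83) / ((8.314)(298)) = 142.533.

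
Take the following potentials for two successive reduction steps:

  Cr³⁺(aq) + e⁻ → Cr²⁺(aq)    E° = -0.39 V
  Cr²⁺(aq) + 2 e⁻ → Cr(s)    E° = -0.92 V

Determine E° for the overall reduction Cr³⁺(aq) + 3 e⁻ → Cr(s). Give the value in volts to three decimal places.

Standard free energies of sequential steps add: ΔG°₃ = ΔG°₁ + ΔG°₂, so n₃E°₃ = n₁E°₁ + n₂E°₂.
E°₃ = (1×-0.39 + 2×-0.92) / 3 = (-2.230) / 3 = -0.743 V.
Simply averaging or adding the two E° values would be wrong; the electron-weighted sum is required.

-0.743 V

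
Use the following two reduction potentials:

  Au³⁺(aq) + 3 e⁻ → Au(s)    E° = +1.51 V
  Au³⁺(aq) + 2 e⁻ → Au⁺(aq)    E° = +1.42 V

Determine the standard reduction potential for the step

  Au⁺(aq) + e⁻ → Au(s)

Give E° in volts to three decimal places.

Sequential free energies add, so n₃E°₃ = n₁E°₁ + n₂E°₂.
With n₃ = 3, and the known step contributing 2×(+1.42) V, the unknown satisfies 1·E° = 3×(+1.51) − 2×(+1.42) = +1.690.
E° = +1.690 / 1 = +1.690 V.

+1.690 V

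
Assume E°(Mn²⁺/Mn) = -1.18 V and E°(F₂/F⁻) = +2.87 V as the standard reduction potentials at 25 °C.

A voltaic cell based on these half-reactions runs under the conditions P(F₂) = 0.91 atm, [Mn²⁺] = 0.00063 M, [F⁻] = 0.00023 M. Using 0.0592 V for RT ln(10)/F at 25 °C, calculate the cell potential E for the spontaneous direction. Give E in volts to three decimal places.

F₂/F⁻ is the cathode (higher E°), Mn²⁺/Mn the anode: E°cell = +2.87 − (-1.18) = +4.05 V, n = 2.
Overall: F₂(g) + Mn(s) → 2 F⁻(aq) + Mn²⁺(aq)
Q = [F⁻]^2·[Mn²⁺] / (P(F₂)); log Q = -10.436.
E = E° − (0.0592/n) log Q = +4.05 − (0.0592/2)(-10.436) = +4.359 V.

+4.359 V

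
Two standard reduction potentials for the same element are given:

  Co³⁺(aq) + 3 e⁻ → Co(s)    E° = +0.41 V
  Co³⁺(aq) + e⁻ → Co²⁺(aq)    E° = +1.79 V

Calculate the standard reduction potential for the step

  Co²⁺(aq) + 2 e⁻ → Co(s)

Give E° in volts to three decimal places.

Sequential free energies add, so n₃E°₃ = n₁E°₁ + n₂E°₂.
With n₃ = 3, and the known step contributing 1×(+1.79) V, the unknown satisfies 2·E° = 3×(+0.41) − 1×(+1.79) = -0.560.
E° = -0.560 / 2 = -0.280 V.

-0.280 V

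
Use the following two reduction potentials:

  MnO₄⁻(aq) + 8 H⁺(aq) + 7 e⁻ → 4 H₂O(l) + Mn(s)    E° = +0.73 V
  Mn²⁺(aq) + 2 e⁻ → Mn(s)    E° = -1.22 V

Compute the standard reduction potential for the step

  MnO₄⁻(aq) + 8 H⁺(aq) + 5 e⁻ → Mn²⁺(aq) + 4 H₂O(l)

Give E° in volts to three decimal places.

+1.510 V

Sequential free energies add, so n₃E°₃ = n₁E°₁ + n₂E°₂.
With n₃ = 7, and the known step contributing 2×(-1.22) V, the unknown satisfies 5·E° = 7×(+0.73) − 2×(-1.22) = +7.550.
E° = +7.550 / 5 = +1.510 V.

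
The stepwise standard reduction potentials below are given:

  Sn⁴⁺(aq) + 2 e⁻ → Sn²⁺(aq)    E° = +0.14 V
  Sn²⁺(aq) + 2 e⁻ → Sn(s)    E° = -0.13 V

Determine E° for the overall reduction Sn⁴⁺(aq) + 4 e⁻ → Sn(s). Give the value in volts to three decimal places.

Standard free energies of sequential steps add: ΔG°₃ = ΔG°₁ + ΔG°₂, so n₃E°₃ = n₁E°₁ + n₂E°₂.
E°₃ = (2×+0.14 + 2×-0.13) / 4 = (+0.020) / 4 = +0.005 V.

+0.005 V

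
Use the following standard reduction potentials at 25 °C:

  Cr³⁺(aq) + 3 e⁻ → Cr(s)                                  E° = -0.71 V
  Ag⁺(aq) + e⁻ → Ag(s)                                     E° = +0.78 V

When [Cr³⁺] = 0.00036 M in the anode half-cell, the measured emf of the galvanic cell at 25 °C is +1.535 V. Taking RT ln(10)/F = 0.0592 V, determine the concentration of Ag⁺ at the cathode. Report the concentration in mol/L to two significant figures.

0.41 M

Ag⁺/Ag is the cathode, Cr³⁺/Cr the anode: E°cell = +1.49 V, n = 3.
Overall reaction: 3 Ag⁺(aq) + Cr(s) → 3 Ag(s) + Cr³⁺(aq); Q = [Cr³⁺]^1/[Ag⁺]^3.
From E = E° − (0.0592/n) log Q: log Q = (E° − E)·n/0.0592 = (+1.49 − (+1.535))·3/0.0592 = -2.2804.
So 3·log[Ag⁺] = 1·log(0.00036) − log Q = -3.4437 − (-2.2804) = -1.1633; log[Ag⁺] = -1.1633 / 3 = -0.3878; [Ag⁺] = 10^(-0.3878) ≈ 0.41 M.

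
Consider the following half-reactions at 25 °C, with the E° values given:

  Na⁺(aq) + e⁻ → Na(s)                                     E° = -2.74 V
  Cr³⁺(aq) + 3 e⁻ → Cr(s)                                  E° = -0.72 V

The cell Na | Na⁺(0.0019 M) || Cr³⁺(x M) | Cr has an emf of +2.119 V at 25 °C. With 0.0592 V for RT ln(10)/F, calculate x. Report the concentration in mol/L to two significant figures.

0.00071 M

Cr³⁺/Cr is the cathode, Na⁺/Na the anode: E°cell = +2.02 V, n = 3.
Overall reaction: Cr³⁺(aq) + 3 Na(s) → Cr(s) + 3 Na⁺(aq); Q = [Na⁺]^3/[Cr³⁺]^1.
From E = E° − (0.0592/n) log Q: log Q = (E° − E)·n/0.0592 = (+2.02 − (+2.119))·3/0.0592 = -5.0169.
So 1·log[Cr³⁺] = 3·log(0.0019) − log Q = -8.1637 − (-5.0169) = -3.1468; [Cr³⁺] = 10^(-3.1468) ≈ 0.00071 M.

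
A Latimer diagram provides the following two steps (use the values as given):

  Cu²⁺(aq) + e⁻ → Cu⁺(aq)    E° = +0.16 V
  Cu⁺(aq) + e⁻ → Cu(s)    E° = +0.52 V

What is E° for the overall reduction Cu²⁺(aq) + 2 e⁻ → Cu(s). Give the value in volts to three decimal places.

+0.340 V

Standard free energies of sequential steps add: ΔG°₃ = ΔG°₁ + ΔG°₂, so n₃E°₃ = n₁E°₁ + n₂E°₂.
E°₃ = (1×+0.16 + 1×+0.52) / 2 = (+0.680) / 2 = +0.340 V.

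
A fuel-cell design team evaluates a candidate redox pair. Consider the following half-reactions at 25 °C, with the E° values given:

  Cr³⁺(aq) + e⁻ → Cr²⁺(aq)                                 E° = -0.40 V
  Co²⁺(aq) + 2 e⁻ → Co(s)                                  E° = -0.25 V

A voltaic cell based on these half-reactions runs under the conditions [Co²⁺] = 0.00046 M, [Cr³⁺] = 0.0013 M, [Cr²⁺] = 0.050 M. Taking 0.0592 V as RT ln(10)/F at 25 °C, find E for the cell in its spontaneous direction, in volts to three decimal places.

Co²⁺/Co is the cathode (higher E°), Cr³⁺/Cr²⁺ the anode: E°cell = -0.25 − (-0.40) = +0.15 V, n = 2.
Overall: Co²⁺(aq) + 2 Cr²⁺(aq) → Co(s) + 2 Cr³⁺(aq)
Q = [Cr³⁺]^2 / ([Co²⁺]·[Cr²⁺]^2); log Q = 0.167.
E = E° − (0.0592/n) log Q = +0.15 − (0.0592/2)(0.167) = +0.145 V.

+0.145 V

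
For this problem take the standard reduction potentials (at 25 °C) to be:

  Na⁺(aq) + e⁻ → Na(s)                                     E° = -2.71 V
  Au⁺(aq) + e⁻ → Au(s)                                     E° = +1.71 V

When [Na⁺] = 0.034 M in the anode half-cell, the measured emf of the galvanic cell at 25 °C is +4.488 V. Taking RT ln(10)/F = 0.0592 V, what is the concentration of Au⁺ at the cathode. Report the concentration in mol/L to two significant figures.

Au⁺/Au is the cathode, Na⁺/Na the anode: E°cell = +4.42 V, n = 1.
Overall reaction: Au⁺(aq) + Na(s) → Au(s) + Na⁺(aq); Q = [Na⁺]^1/[Au⁺]^1.
From E = E° − (0.0592/n) log Q: log Q = (E° − E)·n/0.0592 = (+4.42 − (+4.488))·1/0.0592 = -1.1486.
So 1·log[Au⁺] = 1·log(0.034) − log Q = -1.4685 − (-1.1486) = -0.3199; [Au⁺] = 10^(-0.3199) ≈ 0.48 M.

0.48 M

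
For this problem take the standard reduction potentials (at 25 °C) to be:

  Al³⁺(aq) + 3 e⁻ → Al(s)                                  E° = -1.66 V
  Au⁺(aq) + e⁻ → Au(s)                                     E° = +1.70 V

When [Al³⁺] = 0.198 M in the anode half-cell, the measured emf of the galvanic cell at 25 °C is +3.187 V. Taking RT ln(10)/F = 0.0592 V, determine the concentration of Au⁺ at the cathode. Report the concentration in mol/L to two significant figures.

0.00070 M

Au⁺/Au is the cathode, Al³⁺/Al the anode: E°cell = +3.36 V, n = 3.
Overall reaction: 3 Au⁺(aq) + Al(s) → 3 Au(s) + Al³⁺(aq); Q = [Al³⁺]^1/[Au⁺]^3.
From E = E° − (0.0592/n) log Q: log Q = (E° − E)·n/0.0592 = (+3.36 − (+3.187))·3/0.0592 = 8.7669.
So 3·log[Au⁺] = 1·log(0.198) − log Q = -0.7033 − (8.7669) = -9.4702; log[Au⁺] = -9.4702 / 3 = -3.1567; [Au⁺] = 10^(-3.1567) ≈ 0.00070 M.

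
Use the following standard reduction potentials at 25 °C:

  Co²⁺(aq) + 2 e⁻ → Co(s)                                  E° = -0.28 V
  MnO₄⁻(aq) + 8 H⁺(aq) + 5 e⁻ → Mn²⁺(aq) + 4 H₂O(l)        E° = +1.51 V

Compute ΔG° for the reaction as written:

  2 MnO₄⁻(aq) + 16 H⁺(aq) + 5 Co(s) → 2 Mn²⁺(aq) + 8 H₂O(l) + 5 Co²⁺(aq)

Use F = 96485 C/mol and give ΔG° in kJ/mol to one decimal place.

As written, MnO₄⁻/Mn²⁺ is reduced (cathode) and Co²⁺/Co is oxidised (anode), so E°cell = (+1.51) − (-0.28) = +1.79 V.
Balancing electrons gives n = 10.
ΔG° = −nFE° = −(10)(96485)(+1.79) = -1,727,082 J = -1727.1 kJ/mol.

-1727.1 kJ/mol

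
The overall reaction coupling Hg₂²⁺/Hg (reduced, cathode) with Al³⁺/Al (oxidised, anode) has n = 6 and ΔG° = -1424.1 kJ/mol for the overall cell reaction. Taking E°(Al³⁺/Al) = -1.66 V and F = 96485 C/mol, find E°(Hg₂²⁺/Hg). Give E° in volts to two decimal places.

+0.80 V

E°cell = −ΔG°/(nF) = −(-1424.1×10³)/((6)(96485)) = +2.460 V.
Since Hg₂²⁺/Hg is the cathode and Al³⁺/Al the anode, E°cell = E°(Hg₂²⁺/Hg) − E°(Al³⁺/Al).
So E°(Hg₂²⁺/Hg) = E°cell + E°(Al³⁺/Al) = +2.460 + (-1.66) = +0.80 V.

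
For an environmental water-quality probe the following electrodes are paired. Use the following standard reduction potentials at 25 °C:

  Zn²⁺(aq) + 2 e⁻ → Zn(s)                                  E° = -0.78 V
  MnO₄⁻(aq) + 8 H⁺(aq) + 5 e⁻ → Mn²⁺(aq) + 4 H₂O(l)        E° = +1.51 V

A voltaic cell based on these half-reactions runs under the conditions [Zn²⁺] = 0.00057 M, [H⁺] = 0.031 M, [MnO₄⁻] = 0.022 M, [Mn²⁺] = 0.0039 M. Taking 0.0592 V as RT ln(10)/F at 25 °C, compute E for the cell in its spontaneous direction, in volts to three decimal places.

+2.252 V

MnO₄⁻/Mn²⁺ is the cathode (higher E°), Zn²⁺/Zn the anode: E°cell = +1.51 − (-0.78) = +2.29 V, n = 10.
Overall: 2 MnO₄⁻(aq) + 16 H⁺(aq) + 5 Zn(s) → 2 Mn²⁺(aq) + 8 H₂O(l) + 5 Zn²⁺(aq)
Q = [Mn²⁺]^2·[Zn²⁺]^5 / ([MnO₄⁻]^2·[H⁺]^16); log Q = 6.415.
E = E° − (0.0592/n) log Q = +2.29 − (0.0592/10)(6.415) = +2.252 V.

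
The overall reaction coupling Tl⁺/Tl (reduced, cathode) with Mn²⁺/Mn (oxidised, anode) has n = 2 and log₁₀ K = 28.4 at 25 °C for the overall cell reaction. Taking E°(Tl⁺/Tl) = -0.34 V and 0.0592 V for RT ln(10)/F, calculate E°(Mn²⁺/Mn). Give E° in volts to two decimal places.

E°cell = (0.0592/n)·log K = (0.0592/2)(28.4) = +0.841 V.
Since Tl⁺/Tl is the cathode and Mn²⁺/Mn the anode, E°cell = E°(Tl⁺/Tl) − E°(Mn²⁺/Mn).
So E°(Mn²⁺/Mn) = E°(Tl⁺/Tl) − E°cell = (-0.34) − (+0.841) = -1.18 V.

-1.18 V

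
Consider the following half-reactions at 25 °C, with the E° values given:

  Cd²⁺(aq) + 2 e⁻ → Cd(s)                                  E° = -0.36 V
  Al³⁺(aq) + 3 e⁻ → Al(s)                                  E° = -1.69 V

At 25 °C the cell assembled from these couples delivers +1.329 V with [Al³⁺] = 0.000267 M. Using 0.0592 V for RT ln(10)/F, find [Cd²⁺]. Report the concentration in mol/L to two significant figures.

Cd²⁺/Cd is the cathode, Al³⁺/Al the anode: E°cell = +1.33 V, n = 6.
Overall reaction: 3 Cd²⁺(aq) + 2 Al(s) → 3 Cd(s) + 2 Al³⁺(aq); Q = [Al³⁺]^2/[Cd²⁺]^3.
From E = E° − (0.0592/n) log Q: log Q = (E° − E)·n/0.0592 = (+1.33 − (+1.329))·6/0.0592 = 0.1014.
So 3·log[Cd²⁺] = 2·log(0.000267) − log Q = -7.1470 − (0.1014) = -7.2484; log[Cd²⁺] = -7.2484 / 3 = -2.4161; [Cd²⁺] = 10^(-2.4161) ≈ 0.0038 M.

0.0038 M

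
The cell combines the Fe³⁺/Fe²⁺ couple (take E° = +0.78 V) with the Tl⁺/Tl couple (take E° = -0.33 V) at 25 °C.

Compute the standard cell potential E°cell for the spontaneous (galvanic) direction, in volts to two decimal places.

+1.11 V

The Fe³⁺/Fe²⁺ couple has the higher reduction potential, so it is the cathode; Tl⁺/Tl is oxidised at the anode.
E°cell = E°(cathode) − E°(anode) = (+0.78) − (-0.33) = +1.11 V.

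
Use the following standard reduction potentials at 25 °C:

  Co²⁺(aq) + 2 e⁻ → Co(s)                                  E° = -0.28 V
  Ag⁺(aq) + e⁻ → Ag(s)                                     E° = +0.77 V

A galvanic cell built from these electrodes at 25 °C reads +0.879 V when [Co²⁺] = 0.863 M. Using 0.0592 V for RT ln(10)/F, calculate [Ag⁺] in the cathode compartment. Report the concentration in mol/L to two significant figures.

Ag⁺/Ag is the cathode, Co²⁺/Co the anode: E°cell = +1.05 V, n = 2.
Overall reaction: 2 Ag⁺(aq) + Co(s) → 2 Ag(s) + Co²⁺(aq); Q = [Co²⁺]^1/[Ag⁺]^2.
From E = E° − (0.0592/n) log Q: log Q = (E° − E)·n/0.0592 = (+1.05 − (+0.879))·2/0.0592 = 5.7770.
So 2·log[Ag⁺] = 1·log(0.863) − log Q = -0.0640 − (5.7770) = -5.8410; log[Ag⁺] = -5.8410 / 2 = -2.9205; [Ag⁺] = 10^(-2.9205) ≈ 0.0012 M.

0.0012 M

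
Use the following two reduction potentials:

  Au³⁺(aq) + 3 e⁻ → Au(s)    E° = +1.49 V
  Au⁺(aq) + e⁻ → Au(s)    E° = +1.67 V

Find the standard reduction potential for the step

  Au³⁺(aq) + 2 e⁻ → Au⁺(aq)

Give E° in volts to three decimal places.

Sequential free energies add, so n₃E°₃ = n₁E°₁ + n₂E°₂.
With n₃ = 3, and the known step contributing 1×(+1.67) V, the unknown satisfies 2·E° = 3×(+1.49) − 1×(+1.67) = +2.800.
E° = +2.800 / 2 = +1.400 V.

+1.400 V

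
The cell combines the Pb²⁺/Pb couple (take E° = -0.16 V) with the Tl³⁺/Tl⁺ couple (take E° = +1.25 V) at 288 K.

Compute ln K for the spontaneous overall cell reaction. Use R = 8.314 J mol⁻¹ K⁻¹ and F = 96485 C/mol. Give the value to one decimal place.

Cathode: Tl³⁺/Tl⁺; anode: Pb²⁺/Pb. E°cell = (+1.25) − (-0.16) = +1.41 V, with n = 2.
ΔG° = −nFE° = −RT ln K, so ln K = nFE°/(RT) = (2)(96485)(+1.41) / ((8.314)(288)) = 113.634.

113.6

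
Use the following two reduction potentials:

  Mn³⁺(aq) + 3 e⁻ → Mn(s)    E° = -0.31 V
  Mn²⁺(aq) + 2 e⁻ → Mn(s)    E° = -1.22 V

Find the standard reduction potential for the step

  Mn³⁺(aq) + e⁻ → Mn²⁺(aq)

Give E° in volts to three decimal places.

+1.510 V

Sequential free energies add, so n₃E°₃ = n₁E°₁ + n₂E°₂.
With n₃ = 3, and the known step contributing 2×(-1.22) V, the unknown satisfies 1·E° = 3×(-0.31) − 2×(-1.22) = +1.510.
E° = +1.510 / 1 = +1.510 V.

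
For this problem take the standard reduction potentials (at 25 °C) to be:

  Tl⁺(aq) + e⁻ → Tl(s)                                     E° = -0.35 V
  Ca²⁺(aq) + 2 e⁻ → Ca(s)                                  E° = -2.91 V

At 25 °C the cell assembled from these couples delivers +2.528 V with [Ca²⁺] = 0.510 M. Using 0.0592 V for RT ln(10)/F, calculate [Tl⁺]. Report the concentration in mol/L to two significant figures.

Tl⁺/Tl is the cathode, Ca²⁺/Ca the anode: E°cell = +2.56 V, n = 2.
Overall reaction: 2 Tl⁺(aq) + Ca(s) → 2 Tl(s) + Ca²⁺(aq); Q = [Ca²⁺]^1/[Tl⁺]^2.
From E = E° − (0.0592/n) log Q: log Q = (E° − E)·n/0.0592 = (+2.56 − (+2.528))·2/0.0592 = 1.0811.
So 2·log[Tl⁺] = 1·log(0.51) − log Q = -0.2924 − (1.0811) = -1.3735; log[Tl⁺] = -1.3735 / 2 = -0.6867; [Tl⁺] = 10^(-0.6867) ≈ 0.21 M.

0.21 M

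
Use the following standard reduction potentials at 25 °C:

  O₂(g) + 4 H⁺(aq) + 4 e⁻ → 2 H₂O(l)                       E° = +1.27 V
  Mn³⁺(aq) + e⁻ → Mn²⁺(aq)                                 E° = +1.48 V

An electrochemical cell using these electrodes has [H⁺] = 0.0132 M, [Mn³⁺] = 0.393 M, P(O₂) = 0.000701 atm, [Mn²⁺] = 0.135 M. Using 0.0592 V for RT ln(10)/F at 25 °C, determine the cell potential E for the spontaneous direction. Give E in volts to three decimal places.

+0.395 V

Mn³⁺/Mn²⁺ is the cathode (higher E°), O₂/H₂O the anode: E°cell = +1.48 − (+1.27) = +0.21 V, n = 4.
Overall: 4 Mn³⁺(aq) + 2 H₂O(l) → 4 Mn²⁺(aq) + O₂(g) + 4 H⁺(aq)
Q = [Mn²⁺]^4·P(O₂)·[H⁺]^4 / ([Mn³⁺]^4); log Q = -12.528.
E = E° − (0.0592/n) log Q = +0.21 − (0.0592/4)(-12.528) = +0.395 V.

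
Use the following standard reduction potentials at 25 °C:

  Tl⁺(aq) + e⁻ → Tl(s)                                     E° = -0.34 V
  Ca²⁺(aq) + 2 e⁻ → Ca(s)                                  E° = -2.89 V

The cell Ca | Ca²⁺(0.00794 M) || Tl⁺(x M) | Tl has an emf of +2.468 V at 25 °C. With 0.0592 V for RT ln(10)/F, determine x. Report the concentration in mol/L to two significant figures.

Tl⁺/Tl is the cathode, Ca²⁺/Ca the anode: E°cell = +2.55 V, n = 2.
Overall reaction: 2 Tl⁺(aq) + Ca(s) → 2 Tl(s) + Ca²⁺(aq); Q = [Ca²⁺]^1/[Tl⁺]^2.
From E = E° − (0.0592/n) log Q: log Q = (E° − E)·n/0.0592 = (+2.55 − (+2.468))·2/0.0592 = 2.7703.
So 2·log[Tl⁺] = 1·log(0.00794) − log Q = -2.1002 − (2.7703) = -4.8705; log[Tl⁺] = -4.8705 / 2 = -2.4352; [Tl⁺] = 10^(-2.4352) ≈ 0.0037 M.

0.0037 M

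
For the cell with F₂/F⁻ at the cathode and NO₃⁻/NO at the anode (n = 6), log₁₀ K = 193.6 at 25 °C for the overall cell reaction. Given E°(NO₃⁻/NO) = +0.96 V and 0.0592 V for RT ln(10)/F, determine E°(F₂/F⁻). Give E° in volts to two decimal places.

+2.87 V

E°cell = (0.0592/n)·log K = (0.0592/6)(193.6) = +1.910 V.
Since F₂/F⁻ is the cathode and NO₃⁻/NO the anode, E°cell = E°(F₂/F⁻) − E°(NO₃⁻/NO).
So E°(F₂/F⁻) = E°cell + E°(NO₃⁻/NO) = +1.910 + (+0.96) = +2.87 V.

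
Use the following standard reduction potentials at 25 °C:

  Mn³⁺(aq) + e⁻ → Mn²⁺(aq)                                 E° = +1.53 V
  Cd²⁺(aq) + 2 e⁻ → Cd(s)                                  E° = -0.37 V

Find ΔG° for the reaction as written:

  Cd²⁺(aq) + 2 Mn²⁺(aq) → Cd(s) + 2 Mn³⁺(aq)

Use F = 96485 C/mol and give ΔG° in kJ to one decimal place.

As written, Cd²⁺/Cd is reduced (cathode) and Mn³⁺/Mn²⁺ is oxidised (anode), so E°cell = (-0.37) − (+1.53) = -1.90 V.
Balancing electrons gives n = 2.
ΔG° = −nFE° = −(2)(96485)(-1.90) = 366,643 J = +366.6 kJ.

+366.6 kJ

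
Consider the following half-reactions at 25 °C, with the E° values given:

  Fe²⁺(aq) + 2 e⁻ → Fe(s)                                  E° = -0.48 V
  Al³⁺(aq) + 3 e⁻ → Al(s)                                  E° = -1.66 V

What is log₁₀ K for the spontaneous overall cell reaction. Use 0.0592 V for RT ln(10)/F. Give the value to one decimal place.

119.6

Cathode: Fe²⁺/Fe; anode: Al³⁺/Al. E°cell = +1.18 V, n = 6.
log K = nE°cell / 0.0592 = (6)(+1.18) / 0.0592 = 119.6.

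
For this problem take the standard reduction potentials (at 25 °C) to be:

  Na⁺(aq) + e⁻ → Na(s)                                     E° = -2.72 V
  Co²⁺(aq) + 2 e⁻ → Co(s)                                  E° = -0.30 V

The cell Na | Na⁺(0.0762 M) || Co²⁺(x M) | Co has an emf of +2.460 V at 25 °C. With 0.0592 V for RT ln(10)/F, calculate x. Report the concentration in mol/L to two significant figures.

0.13 M

Co²⁺/Co is the cathode, Na⁺/Na the anode: E°cell = +2.42 V, n = 2.
Overall reaction: Co²⁺(aq) + 2 Na(s) → Co(s) + 2 Na⁺(aq); Q = [Na⁺]^2/[Co²⁺]^1.
From E = E° − (0.0592/n) log Q: log Q = (E° − E)·n/0.0592 = (+2.42 − (+2.460))·2/0.0592 = -1.3514.
So 1·log[Co²⁺] = 2·log(0.0762) − log Q = -2.2361 − (-1.3514) = -0.8847; [Co²⁺] = 10^(-0.8847) ≈ 0.13 M.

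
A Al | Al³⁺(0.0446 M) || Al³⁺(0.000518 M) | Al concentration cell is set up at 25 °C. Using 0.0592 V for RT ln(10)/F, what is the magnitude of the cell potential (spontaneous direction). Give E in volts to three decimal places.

+0.038 V

For a concentration cell E°cell = 0. The 0.0446 M side is the cathode (reduction is favoured where [Al³⁺] is higher).
With n = 3, E = −(0.0592/3) log([Al³⁺]ₐₙ/[Al³⁺]꜀ₐₜ) = −(0.0592/3) log(0.000518/0.0446) = −(0.0592/3)(-1.935) = +0.038 V.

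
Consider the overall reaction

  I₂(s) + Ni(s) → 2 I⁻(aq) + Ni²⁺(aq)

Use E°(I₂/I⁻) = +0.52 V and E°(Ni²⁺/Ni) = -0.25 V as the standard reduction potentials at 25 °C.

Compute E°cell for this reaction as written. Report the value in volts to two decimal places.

+0.77 V

The I₂/I⁻ couple has the higher reduction potential, so it is the cathode; Ni²⁺/Ni is oxidised at the anode.
E°cell = E°(cathode) − E°(anode) = (+0.52) − (-0.25) = +0.77 V.
Since E°cell > 0, the reaction is spontaneous under standard conditions.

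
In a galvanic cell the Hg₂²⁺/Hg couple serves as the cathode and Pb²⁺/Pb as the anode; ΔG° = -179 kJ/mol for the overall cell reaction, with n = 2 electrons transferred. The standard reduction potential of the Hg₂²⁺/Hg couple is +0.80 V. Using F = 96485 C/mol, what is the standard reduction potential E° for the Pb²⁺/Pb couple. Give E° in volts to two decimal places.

E°cell = −ΔG°/(nF) = −(-179×10³)/((2)(96485)) = +0.928 V.
Since Hg₂²⁺/Hg is the cathode and Pb²⁺/Pb the anode, E°cell = E°(Hg₂²⁺/Hg) − E°(Pb²⁺/Pb).
So E°(Pb²⁺/Pb) = E°(Hg₂²⁺/Hg) − E°cell = (+0.80) − (+0.928) = -0.13 V.

-0.13 V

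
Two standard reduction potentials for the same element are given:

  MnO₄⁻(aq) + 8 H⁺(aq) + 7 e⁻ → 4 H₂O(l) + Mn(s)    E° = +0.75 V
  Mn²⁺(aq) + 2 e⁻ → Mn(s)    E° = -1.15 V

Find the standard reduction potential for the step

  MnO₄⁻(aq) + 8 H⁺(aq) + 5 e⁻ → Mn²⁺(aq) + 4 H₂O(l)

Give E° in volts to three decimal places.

Sequential free energies add, so n₃E°₃ = n₁E°₁ + n₂E°₂.
With n₃ = 7, and the known step contributing 2×(-1.15) V, the unknown satisfies 5·E° = 7×(+0.75) − 2×(-1.15) = +7.550.
E° = +7.550 / 5 = +1.510 V.

+1.510 V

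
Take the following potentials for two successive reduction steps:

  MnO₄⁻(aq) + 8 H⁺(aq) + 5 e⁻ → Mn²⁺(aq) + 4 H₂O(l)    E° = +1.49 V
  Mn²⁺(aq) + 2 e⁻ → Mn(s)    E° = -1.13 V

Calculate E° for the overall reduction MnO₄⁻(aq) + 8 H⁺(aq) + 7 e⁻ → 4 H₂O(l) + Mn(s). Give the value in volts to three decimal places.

+0.741 V

Adding the free-energy changes (−nFE°) of the two steps gives −n₃FE°₃ = −n₁FE°₁ − n₂FE°₂.
E°₃ = (5×+1.49 + 2×-1.13) / 7 = (+5.190) / 7 = +0.741 V.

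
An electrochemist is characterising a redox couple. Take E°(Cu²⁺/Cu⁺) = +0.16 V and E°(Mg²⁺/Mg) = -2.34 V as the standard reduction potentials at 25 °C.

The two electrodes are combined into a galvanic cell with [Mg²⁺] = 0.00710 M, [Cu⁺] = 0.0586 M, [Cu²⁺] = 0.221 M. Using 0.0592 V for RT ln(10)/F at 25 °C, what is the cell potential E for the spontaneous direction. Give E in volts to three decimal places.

+2.598 V

Cu²⁺/Cu⁺ is the cathode (higher E°), Mg²⁺/Mg the anode: E°cell = +0.16 − (-2.34) = +2.50 V, n = 2.
Overall: 2 Cu²⁺(aq) + Mg(s) → 2 Cu⁺(aq) + Mg²⁺(aq)
Q = [Cu⁺]^2·[Mg²⁺] / ([Cu²⁺]^2); log Q = -3.302.
E = E° − (0.0592/n) log Q = +2.50 − (0.0592/2)(-3.302) = +2.598 V.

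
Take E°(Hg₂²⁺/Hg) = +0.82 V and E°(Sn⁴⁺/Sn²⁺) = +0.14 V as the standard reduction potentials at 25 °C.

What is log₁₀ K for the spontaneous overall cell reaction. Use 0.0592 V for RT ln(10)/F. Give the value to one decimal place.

23.0

Cathode: Hg₂²⁺/Hg; anode: Sn⁴⁺/Sn²⁺. E°cell = +0.68 V, n = 2.
log K = nE°cell / 0.0592 = (2)(+0.68) / 0.0592 = 23.0.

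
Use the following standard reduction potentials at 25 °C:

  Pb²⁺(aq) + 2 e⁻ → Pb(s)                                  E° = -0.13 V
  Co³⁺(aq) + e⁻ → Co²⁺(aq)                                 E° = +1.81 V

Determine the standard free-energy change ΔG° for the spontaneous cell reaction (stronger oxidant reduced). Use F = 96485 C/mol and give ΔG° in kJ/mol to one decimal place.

-374.4 kJ/mol

Co³⁺/Co²⁺ (E° = +1.81 V) is the cathode; Pb²⁺/Pb (E° = -0.13 V) is the anode, so E°cell = +1.94 V.
Balancing electrons gives n = 2 (lcm of 1 and 2).
ΔG° = −nFE° = −(2)(96485)(+1.94) = -374,362 J = -374.4 kJ/mol.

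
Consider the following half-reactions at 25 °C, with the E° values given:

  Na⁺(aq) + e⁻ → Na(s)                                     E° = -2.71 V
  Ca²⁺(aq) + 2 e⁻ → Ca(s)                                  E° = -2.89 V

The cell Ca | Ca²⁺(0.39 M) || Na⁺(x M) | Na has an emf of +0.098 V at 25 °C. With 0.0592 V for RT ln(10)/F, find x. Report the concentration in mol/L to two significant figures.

0.026 M

Na⁺/Na is the cathode, Ca²⁺/Ca the anode: E°cell = +0.18 V, n = 2.
Overall reaction: 2 Na⁺(aq) + Ca(s) → 2 Na(s) + Ca²⁺(aq); Q = [Ca²⁺]^1/[Na⁺]^2.
From E = E° − (0.0592/n) log Q: log Q = (E° − E)·n/0.0592 = (+0.18 − (+0.098))·2/0.0592 = 2.7703.
So 2·log[Na⁺] = 1·log(0.39) − log Q = -0.4089 − (2.7703) = -3.1792; log[Na⁺] = -3.1792 / 2 = -1.5896; [Na⁺] = 10^(-1.5896) ≈ 0.026 M.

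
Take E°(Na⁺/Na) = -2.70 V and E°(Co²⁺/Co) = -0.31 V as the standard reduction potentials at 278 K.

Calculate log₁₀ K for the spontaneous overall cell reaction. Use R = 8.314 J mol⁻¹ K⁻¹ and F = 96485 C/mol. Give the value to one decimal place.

86.7

Cathode: Co²⁺/Co; anode: Na⁺/Na. E°cell = (-0.31) − (-2.70) = +2.39 V, with n = 2.
ΔG° = −nFE° = −RT ln K, so ln K = nFE°/(RT) = (2)(96485)(+2.39) / ((8.314)(278)) = 199.541.
log₁₀ K = 199.541 / ln 10 = 86.7.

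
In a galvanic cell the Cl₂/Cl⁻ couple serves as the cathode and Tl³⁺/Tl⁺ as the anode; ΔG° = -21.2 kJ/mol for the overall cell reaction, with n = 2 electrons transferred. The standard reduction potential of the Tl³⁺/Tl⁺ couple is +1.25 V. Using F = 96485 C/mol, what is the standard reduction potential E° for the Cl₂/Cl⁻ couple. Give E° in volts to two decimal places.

+1.36 V

E°cell = −ΔG°/(nF) = −(-21.2×10³)/((2)(96485)) = +0.110 V.
Since Cl₂/Cl⁻ is the cathode and Tl³⁺/Tl⁺ the anode, E°cell = E°(Cl₂/Cl⁻) − E°(Tl³⁺/Tl⁺).
So E°(Cl₂/Cl⁻) = E°cell + E°(Tl³⁺/Tl⁺) = +0.110 + (+1.25) = +1.36 V.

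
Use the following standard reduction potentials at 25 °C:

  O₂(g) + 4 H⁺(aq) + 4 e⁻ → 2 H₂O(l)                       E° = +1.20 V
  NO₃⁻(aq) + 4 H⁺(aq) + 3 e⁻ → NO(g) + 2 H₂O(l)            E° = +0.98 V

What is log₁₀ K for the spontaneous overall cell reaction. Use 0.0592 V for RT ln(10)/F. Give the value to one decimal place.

Cathode: O₂/H₂O; anode: NO₃⁻/NO. E°cell = +0.22 V, n = 12.
log K = nE°cell / 0.0592 = (12)(+0.22) / 0.0592 = 44.6.

44.6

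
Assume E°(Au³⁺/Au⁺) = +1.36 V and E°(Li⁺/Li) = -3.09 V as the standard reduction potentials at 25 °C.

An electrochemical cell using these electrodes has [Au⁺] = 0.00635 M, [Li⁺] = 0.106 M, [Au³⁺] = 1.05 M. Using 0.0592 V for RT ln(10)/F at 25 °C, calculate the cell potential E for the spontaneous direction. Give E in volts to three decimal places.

+4.573 V

Au³⁺/Au⁺ is the cathode (higher E°), Li⁺/Li the anode: E°cell = +1.36 − (-3.09) = +4.45 V, n = 2.
Overall: Au³⁺(aq) + 2 Li(s) → Au⁺(aq) + 2 Li⁺(aq)
Q = [Au⁺]·[Li⁺]^2 / ([Au³⁺]); log Q = -4.168.
E = E° − (0.0592/n) log Q = +4.45 − (0.0592/2)(-4.168) = +4.573 V.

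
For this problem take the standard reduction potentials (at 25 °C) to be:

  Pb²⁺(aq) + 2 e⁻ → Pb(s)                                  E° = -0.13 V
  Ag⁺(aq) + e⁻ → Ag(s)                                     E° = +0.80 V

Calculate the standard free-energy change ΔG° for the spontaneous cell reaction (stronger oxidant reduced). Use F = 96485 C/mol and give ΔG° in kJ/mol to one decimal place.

-179.5 kJ/mol

Ag⁺/Ag (E° = +0.80 V) is the cathode; Pb²⁺/Pb (E° = -0.13 V) is the anode, so E°cell = +0.93 V.
Balancing electrons gives n = 2 (lcm of 1 and 2).
ΔG° = −nFE° = −(2)(96485)(+0.93) = -179,462 J = -179.5 kJ/mol.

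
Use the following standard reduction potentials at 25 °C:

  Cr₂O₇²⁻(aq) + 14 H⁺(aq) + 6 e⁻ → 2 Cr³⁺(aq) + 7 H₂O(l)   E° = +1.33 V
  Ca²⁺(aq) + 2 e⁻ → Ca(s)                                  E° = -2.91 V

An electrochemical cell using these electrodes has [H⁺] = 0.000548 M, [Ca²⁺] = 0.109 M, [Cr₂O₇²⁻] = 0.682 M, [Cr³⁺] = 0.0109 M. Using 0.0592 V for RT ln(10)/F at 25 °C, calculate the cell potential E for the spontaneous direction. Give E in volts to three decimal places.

Cr₂O₇²⁻/Cr³⁺ is the cathode (higher E°), Ca²⁺/Ca the anode: E°cell = +1.33 − (-2.91) = +4.24 V, n = 6.
Overall: Cr₂O₇²⁻(aq) + 14 H⁺(aq) + 3 Ca(s) → 2 Cr³⁺(aq) + 7 H₂O(l) + 3 Ca²⁺(aq)
Q = [Cr³⁺]^2·[Ca²⁺]^3 / ([Cr₂O₇²⁻]·[H⁺]^14); log Q = 39.010.
E = E° − (0.0592/n) log Q = +4.24 − (0.0592/6)(39.010) = +3.855 V.

+3.855 V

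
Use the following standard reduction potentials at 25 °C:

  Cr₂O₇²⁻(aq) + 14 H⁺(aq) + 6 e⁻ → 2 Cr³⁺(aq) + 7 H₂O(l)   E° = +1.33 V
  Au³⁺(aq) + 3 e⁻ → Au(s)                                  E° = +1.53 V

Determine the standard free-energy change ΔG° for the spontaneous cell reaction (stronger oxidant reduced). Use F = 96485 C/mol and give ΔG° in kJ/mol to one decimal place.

Au³⁺/Au (E° = +1.53 V) is the cathode; Cr₂O₇²⁻/Cr³⁺ (E° = +1.33 V) is the anode, so E°cell = +0.20 V.
Balancing electrons gives n = 6 (lcm of 3 and 6).
ΔG° = −nFE° = −(6)(96485)(+0.20) = -115,782 J = -115.8 kJ/mol.

-115.8 kJ/mol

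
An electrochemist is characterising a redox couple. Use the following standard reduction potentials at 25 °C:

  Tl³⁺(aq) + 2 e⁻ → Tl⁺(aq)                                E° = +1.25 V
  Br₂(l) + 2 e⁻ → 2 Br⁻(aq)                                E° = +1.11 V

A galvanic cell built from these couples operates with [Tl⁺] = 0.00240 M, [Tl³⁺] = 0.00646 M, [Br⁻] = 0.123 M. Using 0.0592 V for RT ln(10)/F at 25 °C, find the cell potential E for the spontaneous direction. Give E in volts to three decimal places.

Tl³⁺/Tl⁺ is the cathode (higher E°), Br₂/Br⁻ the anode: E°cell = +1.25 − (+1.11) = +0.14 V, n = 2.
Overall: Tl³⁺(aq) + 2 Br⁻(aq) → Tl⁺(aq) + Br₂(l)
Q = [Tl⁺] / ([Tl³⁺]·[Br⁻]^2); log Q = 1.390.
E = E° − (0.0592/n) log Q = +0.14 − (0.0592/2)(1.390) = +0.099 V.

+0.099 V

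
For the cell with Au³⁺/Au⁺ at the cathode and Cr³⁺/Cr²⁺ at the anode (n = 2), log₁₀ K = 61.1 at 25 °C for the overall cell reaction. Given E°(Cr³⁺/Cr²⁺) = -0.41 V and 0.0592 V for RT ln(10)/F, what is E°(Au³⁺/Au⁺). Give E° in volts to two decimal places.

+1.40 V

E°cell = (0.0592/n)·log K = (0.0592/2)(61.1) = +1.809 V.
Since Au³⁺/Au⁺ is the cathode and Cr³⁺/Cr²⁺ the anode, E°cell = E°(Au³⁺/Au⁺) − E°(Cr³⁺/Cr²⁺).
So E°(Au³⁺/Au⁺) = E°cell + E°(Cr³⁺/Cr²⁺) = +1.809 + (-0.41) = +1.40 V.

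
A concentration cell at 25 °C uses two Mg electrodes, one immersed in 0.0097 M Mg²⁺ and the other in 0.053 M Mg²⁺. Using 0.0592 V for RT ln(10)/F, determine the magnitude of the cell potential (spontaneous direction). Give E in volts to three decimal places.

For a concentration cell E°cell = 0. The 0.053 M side is the cathode (reduction is favoured where [Mg²⁺] is higher).
With n = 2, E = −(0.0592/2) log([Mg²⁺]ₐₙ/[Mg²⁺]꜀ₐₜ) = −(0.0592/2) log(0.0097/0.053) = −(0.0592/2)(-0.738) = +0.022 V.

+0.022 V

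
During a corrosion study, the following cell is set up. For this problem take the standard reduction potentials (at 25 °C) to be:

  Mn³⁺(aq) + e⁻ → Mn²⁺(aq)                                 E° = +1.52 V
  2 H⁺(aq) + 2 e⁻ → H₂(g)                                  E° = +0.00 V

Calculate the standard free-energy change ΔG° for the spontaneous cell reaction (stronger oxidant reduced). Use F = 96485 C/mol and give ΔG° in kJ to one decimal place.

Mn³⁺/Mn²⁺ (E° = +1.52 V) is the cathode; H⁺/H₂ (E° = +0.00 V) is the anode, so E°cell = +1.52 V.
Balancing electrons gives n = 2 (lcm of 1 and 2).
ΔG° = −nFE° = −(2)(96485)(+1.52) = -293,314 J = -293.3 kJ.

-293.3 kJ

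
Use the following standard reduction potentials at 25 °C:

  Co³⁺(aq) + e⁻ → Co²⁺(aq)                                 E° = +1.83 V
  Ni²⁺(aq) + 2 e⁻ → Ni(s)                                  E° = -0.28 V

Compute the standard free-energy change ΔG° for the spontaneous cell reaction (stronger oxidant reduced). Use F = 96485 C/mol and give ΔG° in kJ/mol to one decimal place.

-407.2 kJ/mol

Co³⁺/Co²⁺ (E° = +1.83 V) is the cathode; Ni²⁺/Ni (E° = -0.28 V) is the anode, so E°cell = +2.11 V.
Balancing electrons gives n = 2 (lcm of 1 and 2).
ΔG° = −nFE° = −(2)(96485)(+2.11) = -407,167 J = -407.2 kJ/mol.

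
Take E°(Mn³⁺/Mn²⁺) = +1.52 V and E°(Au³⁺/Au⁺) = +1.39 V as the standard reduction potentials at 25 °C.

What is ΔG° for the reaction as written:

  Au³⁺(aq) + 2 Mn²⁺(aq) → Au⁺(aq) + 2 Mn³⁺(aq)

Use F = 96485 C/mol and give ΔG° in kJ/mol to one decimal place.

+25.1 kJ/mol

As written, Au³⁺/Au⁺ is reduced (cathode) and Mn³⁺/Mn²⁺ is oxidised (anode), so E°cell = (+1.39) − (+1.52) = -0.13 V.
Balancing electrons gives n = 2.
ΔG° = −nFE° = −(2)(96485)(-0.13) = 25,086 J = +25.1 kJ/mol.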